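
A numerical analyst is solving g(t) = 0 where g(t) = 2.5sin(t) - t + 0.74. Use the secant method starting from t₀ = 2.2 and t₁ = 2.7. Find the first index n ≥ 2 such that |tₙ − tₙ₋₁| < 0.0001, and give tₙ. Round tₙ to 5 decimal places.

g(2.2) = 0.5612410, g(2.7) = -0.8915503
t₂ = 2.7000000 − (-0.8915503)·(0.5000000)/(-1.4527913) = 2.3931595;  |Δ| = 0.3068405
g(2.3931595) = 0.0480691
t₃ = 2.3931595 − 0.0480691·(-0.3068405)/(0.9396194) = 2.4088569;  |Δ| = 0.0156974
g(2.4088569) = 0.0034075
t₄ = 2.4088569 − 0.0034075·(0.0156974)/(-0.0446616) = 2.4100545;  |Δ| = 0.0011976
g(2.4100545) = -0.0000170
t₅ = 2.4100545 − (-0.0000170)·(0.0011976)/(-0.0034245) = 2.4100486;  |Δ| = 0.0000059
|t₅ − t₄| = 0.0000059 < 0.0001

n = 5, tₙ = 2.41005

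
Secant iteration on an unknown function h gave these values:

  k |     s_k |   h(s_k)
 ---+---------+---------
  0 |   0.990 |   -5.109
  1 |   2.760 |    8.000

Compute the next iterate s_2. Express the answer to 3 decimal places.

1.680

s_2 = 2.760 − 8.000·(2.760 − 0.990) / (8.000 − (-5.109))
   = 2.760 − (14.16000)/(13.10900) = 1.67983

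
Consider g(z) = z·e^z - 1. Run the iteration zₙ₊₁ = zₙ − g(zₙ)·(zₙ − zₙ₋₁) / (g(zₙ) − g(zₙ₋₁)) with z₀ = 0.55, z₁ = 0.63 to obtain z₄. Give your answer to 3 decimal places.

g(0.55) = -0.04671, g(0.63) = 0.18289
z₂ = 0.63000 − 0.18289·(0.63000 − 0.55000) / (0.18289 − (-0.04671)) = 0.63000 − (0.01463)/(0.22961) = 0.56628
g(0.56628) = -0.00240
z₃ = 0.56628 − (-0.00240)·(0.56628 − 0.63000) / (-0.00240 − 0.18289) = 0.56628 − (0.00015)/(-0.18529) = 0.56710
g(0.56710) = -0.00012
z₄ = 0.56710 − (-0.00012)·(0.56710 − 0.56628) / (-0.00012 − (-0.00240)) = 0.56710 − (0.00000)/(0.00228) = 0.56714

0.567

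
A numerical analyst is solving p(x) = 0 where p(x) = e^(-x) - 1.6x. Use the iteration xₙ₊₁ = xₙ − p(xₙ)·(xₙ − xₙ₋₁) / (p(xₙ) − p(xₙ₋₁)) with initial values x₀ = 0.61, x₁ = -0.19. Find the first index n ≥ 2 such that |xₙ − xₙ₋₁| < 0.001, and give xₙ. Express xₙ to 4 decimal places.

p(0.61) = -0.432649, p(-0.19) = 1.513250
x₂ = -0.190000 − 1.513250·(-0.800000)/(1.945899) = 0.432129;  |Δ| = 0.622129
p(0.432129) = -0.042280
x₃ = 0.432129 − (-0.042280)·(0.622129)/(-1.555530) = 0.415219;  |Δ| = 0.016910
p(0.415219) = -0.004155
x₄ = 0.415219 − (-0.004155)·(-0.016910)/(0.038126) = 0.413376;  |Δ| = 0.001843
p(0.413376) = 0.000011
x₅ = 0.413376 − 0.000011·(-0.001843)/(0.004166) = 0.413381;  |Δ| = 0.000005
|x₅ − x₄| = 0.000005 < 0.001

n = 5, xₙ = 0.4134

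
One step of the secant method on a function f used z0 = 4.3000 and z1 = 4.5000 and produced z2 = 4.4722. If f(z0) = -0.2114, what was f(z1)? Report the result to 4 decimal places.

The secant line through (4.3000, -0.2114) and (4.5000, f(z1)) crosses zero at z2 = 4.4722.
So (4.3000, -0.2114), (4.5000, f(z1)), (4.4722, 0) are collinear:
f(z1) = -0.2114 · (4.5000 − 4.4722) / (4.3000 − 4.4722) = -0.2114 · (0.027800)/(-0.172200) = 0.034128

0.0341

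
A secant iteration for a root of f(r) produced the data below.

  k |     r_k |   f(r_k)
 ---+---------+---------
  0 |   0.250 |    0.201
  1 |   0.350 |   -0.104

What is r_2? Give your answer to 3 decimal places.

r_2 = 0.350 − (-0.104)·(0.350 − 0.250) / (-0.104 − 0.201)
   = 0.350 − (-0.01040)/(-0.30500) = 0.31590

0.316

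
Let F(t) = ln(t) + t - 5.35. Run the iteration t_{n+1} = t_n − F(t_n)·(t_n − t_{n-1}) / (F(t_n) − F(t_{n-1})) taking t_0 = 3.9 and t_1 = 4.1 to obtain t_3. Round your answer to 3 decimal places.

F(3.9) = -0.08902, F(4.1) = 0.16099
t_2 = 4.10000 − 0.16099·(4.10000 − 3.90000) / (0.16099 − (-0.08902)) = 4.10000 − (0.03220)/(0.25001) = 3.97122
F(3.97122) = 0.00029
t_3 = 3.97122 − 0.00029·(3.97122 − 4.10000) / (0.00029 − 0.16099) = 3.97122 − (-0.00004)/(-0.16070) = 3.97098

3.971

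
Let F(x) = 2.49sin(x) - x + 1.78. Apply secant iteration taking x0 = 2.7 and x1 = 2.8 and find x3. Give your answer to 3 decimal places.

F(2.7) = 0.14418, F(2.8) = -0.18588
x2 = 2.80000 − (-0.18588)·(2.80000 − 2.70000) / (-0.18588 − 0.14418) = 2.80000 − (-0.01859)/(-0.33006) = 2.74368
F(2.74368) = 0.00117
x3 = 2.74368 − 0.00117·(2.74368 − 2.80000) / (0.00117 − (-0.18588)) = 2.74368 − (-0.00007)/(0.18705) = 2.74404

2.744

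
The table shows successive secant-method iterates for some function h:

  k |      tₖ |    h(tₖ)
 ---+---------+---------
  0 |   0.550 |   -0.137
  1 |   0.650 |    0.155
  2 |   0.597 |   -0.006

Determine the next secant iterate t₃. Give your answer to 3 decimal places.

t₃ = 0.597 − (-0.006)·(0.597 − 0.650) / (-0.006 − 0.155)
   = 0.597 − (0.00032)/(-0.16100) = 0.59898

0.599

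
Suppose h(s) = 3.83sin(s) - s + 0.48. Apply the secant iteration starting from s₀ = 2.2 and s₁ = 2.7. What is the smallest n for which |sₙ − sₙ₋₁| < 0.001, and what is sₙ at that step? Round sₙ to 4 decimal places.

n = 4, sₙ = 2.5657

h(2.2) = 1.376541, h(2.7) = -0.583135
s₂ = 2.700000 − (-0.583135)·(0.500000)/(-1.959676) = 2.551216;  |Δ| = 0.148784
h(2.551216) = 0.060843
s₃ = 2.551216 − 0.060843·(-0.148784)/(0.643978) = 2.565274;  |Δ| = 0.014057
h(2.565274) = 0.001851
s₄ = 2.565274 − 0.001851·(0.014057)/(-0.058992) = 2.565715;  |Δ| = 0.000441
|s₄ − s₃| = 0.000441 < 0.001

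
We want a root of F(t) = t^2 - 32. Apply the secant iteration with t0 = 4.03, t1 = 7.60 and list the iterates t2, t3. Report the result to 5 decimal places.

5.38504, 5.61618

F(4.03) = -15.7591000, F(7.60) = 25.7600000
t2 = 7.6000000 − 25.7600000·(7.6000000 − 4.0300000) / (25.7600000 − (-15.7591000)) = 7.6000000 − (91.9632000)/(41.5191000) = 5.3850387
F(5.3850387) = -3.0013583
t3 = 5.3850387 − (-3.0013583)·(5.3850387 − 7.6000000) / (-3.0013583 − 25.7600000) = 5.3850387 − (6.6478924)/(-28.7613583) = 5.6161784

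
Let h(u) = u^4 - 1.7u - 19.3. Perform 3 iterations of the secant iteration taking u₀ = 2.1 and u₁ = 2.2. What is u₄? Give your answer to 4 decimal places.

2.1905

h(2.1) = -3.421900, h(2.2) = 0.385600
u₂ = 2.200000 − 0.385600·(2.200000 − 2.100000) / (0.385600 − (-3.421900)) = 2.200000 − (0.038560)/(3.807500) = 2.189873
h(2.189873) = -0.025560
u₃ = 2.189873 − (-0.025560)·(2.189873 − 2.200000) / (-0.025560 − 0.385600) = 2.189873 − (0.000259)/(-0.411160) = 2.190502
h(2.190502) = -0.000173
u₄ = 2.190502 − (-0.000173)·(2.190502 − 2.189873) / (-0.000173 − (-0.025560)) = 2.190502 − (0.000000)/(0.025387) = 2.190506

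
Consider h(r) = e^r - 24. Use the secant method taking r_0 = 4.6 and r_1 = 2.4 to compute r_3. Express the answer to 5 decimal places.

h(4.6) = 75.4843156, h(2.4) = -12.9768236
r_2 = 2.4000000 − (-12.9768236)·(2.4000000 − 4.6000000) / (-12.9768236 − 75.4843156) = 2.4000000 − (28.5490120)/(-88.4611393) = 2.7227294
h(2.7227294) = -8.7781877
r_3 = 2.7227294 − (-8.7781877)·(2.7227294 − 2.4000000) / (-8.7781877 − (-12.9768236)) = 2.7227294 − (-2.8329794)/(4.1986359) = 3.3974675

3.39747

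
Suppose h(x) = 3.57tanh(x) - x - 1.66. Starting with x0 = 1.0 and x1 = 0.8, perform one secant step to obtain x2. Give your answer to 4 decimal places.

0.9206

h(1.0) = 0.058891, h(0.8) = -0.089389
x2 = 0.800000 − (-0.089389)·(0.800000 − 1.000000) / (-0.089389 − 0.058891) = 0.800000 − (0.017878)/(-0.148280) = 0.920568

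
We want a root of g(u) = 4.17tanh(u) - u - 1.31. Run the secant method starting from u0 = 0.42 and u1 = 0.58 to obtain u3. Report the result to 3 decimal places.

0.450

g(0.42) = -0.07480, g(0.58) = 0.28951
u2 = 0.58000 − 0.28951·(0.58000 − 0.42000) / (0.28951 − (-0.07480)) = 0.58000 − (0.04632)/(0.36431) = 0.45285
g(0.45285) = 0.00623
u3 = 0.45285 − 0.00623·(0.45285 − 0.58000) / (0.00623 − 0.28951) = 0.45285 − (-0.00079)/(-0.28329) = 0.45006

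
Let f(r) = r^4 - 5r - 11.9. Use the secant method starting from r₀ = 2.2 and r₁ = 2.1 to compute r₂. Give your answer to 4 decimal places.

f(2.2) = 0.525600, f(2.1) = -2.951900
r₂ = 2.100000 − (-2.951900)·(2.100000 − 2.200000) / (-2.951900 − 0.525600) = 2.100000 − (0.295190)/(-3.477500) = 2.184886

2.1849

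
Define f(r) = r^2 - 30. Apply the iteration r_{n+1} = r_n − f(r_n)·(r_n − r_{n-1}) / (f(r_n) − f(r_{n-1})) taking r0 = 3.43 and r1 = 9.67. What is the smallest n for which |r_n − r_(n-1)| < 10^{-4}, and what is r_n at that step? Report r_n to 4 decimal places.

f(3.43) = -18.235100, f(9.67) = 63.508900
r2 = 9.670000 − 63.508900·(6.240000)/(81.744000) = 4.821992;  |Δ| = 4.848008
f(4.821992) = -6.748390
r3 = 4.821992 − (-6.748390)·(-4.848008)/(-70.257290) = 5.287656;  |Δ| = 0.465663
f(5.287656) = -2.040697
r4 = 5.287656 − (-2.040697)·(0.465663)/(4.707693) = 5.489512;  |Δ| = 0.201856
f(5.489512) = 0.134743
r5 = 5.489512 − 0.134743·(0.201856)/(2.175440) = 5.477009;  |Δ| = 0.012503
f(5.477009) = -0.002367
r6 = 5.477009 − (-0.002367)·(-0.012503)/(-0.137111) = 5.477225;  |Δ| = 0.000216
f(5.477225) = -0.000003
r7 = 5.477225 − (-0.000003)·(0.000216)/(0.002365) = 5.477226;  |Δ| = 0.000000
|r7 − r6| = 0.000000 < 10^{-4}

n = 7, r_n = 5.4772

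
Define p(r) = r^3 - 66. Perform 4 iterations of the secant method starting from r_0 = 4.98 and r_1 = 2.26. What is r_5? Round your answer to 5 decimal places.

4.03861

p(4.98) = 57.5059920, p(2.26) = -54.4568240
r_2 = 2.2600000 − (-54.4568240)·(2.2600000 − 4.9800000) / (-54.4568240 − 57.5059920) = 2.2600000 − (148.1225613)/(-111.9628160) = 3.5829621
p(3.5829621) = -20.0033037
r_3 = 3.5829621 − (-20.0033037)·(3.5829621 − 2.2600000) / (-20.0033037 − (-54.4568240)) = 3.5829621 − (-26.4636125)/(34.4535203) = 4.3510581
p(4.3510581) = 16.3729570
r_4 = 4.3510581 − 16.3729570·(4.3510581 − 3.5829621) / (16.3729570 − (-20.0033037)) = 4.3510581 − (12.5760034)/(36.3762607) = 4.0053381
p(4.0053381) = -1.7434311
r_5 = 4.0053381 − (-1.7434311)·(4.0053381 − 4.3510581) / (-1.7434311 − 16.3729570) = 4.0053381 − (0.6027391)/(-18.1163881) = 4.0386084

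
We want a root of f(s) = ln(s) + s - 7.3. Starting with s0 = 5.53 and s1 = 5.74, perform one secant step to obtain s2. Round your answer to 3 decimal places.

5.581

f(5.53) = -0.05981, f(5.74) = 0.18746
s2 = 5.74000 − 0.18746·(5.74000 − 5.53000) / (0.18746 − (-0.05981)) = 5.74000 − (0.03937)/(0.24727) = 5.58080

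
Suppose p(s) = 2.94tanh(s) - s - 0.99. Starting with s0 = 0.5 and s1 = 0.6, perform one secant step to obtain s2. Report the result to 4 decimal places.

p(0.5) = -0.131376, p(0.6) = -0.011074
s2 = 0.600000 − (-0.011074)·(0.600000 − 0.500000) / (-0.011074 − (-0.131376)) = 0.600000 − (-0.001107)/(0.120301) = 0.609205

0.6092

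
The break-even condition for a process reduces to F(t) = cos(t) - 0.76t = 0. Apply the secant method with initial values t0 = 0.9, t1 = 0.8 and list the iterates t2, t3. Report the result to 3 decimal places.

0.859, 0.859

F(0.9) = -0.06239, F(0.8) = 0.08871
t2 = 0.80000 − 0.08871·(0.80000 − 0.90000) / (0.08871 − (-0.06239)) = 0.80000 − (-0.00887)/(0.15110) = 0.85871
F(0.85871) = 0.00080
t3 = 0.85871 − 0.00080·(0.85871 − 0.80000) / (0.00080 − 0.08871) = 0.85871 − (0.00005)/(-0.08791) = 0.85924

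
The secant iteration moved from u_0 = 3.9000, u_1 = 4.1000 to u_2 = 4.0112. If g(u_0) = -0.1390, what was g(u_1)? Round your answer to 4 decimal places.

The secant line through (3.9000, -0.1390) and (4.1000, g(u_1)) crosses zero at u_2 = 4.0112.
So (3.9000, -0.1390), (4.1000, g(u_1)), (4.0112, 0) are collinear:
g(u_1) = -0.1390 · (4.1000 − 4.0112) / (3.9000 − 4.0112) = -0.1390 · (0.088800)/(-0.111200) = 0.111000

0.1110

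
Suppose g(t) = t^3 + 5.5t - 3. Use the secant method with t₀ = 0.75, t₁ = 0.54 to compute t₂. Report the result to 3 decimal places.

0.521

g(0.75) = 1.54688, g(0.54) = 0.12746
t₂ = 0.54000 − 0.12746·(0.54000 − 0.75000) / (0.12746 − 1.54688) = 0.54000 − (-0.02677)/(-1.41941) = 0.52114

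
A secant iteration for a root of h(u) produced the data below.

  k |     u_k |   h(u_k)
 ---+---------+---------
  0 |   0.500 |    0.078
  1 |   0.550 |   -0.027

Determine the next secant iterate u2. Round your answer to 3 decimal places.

0.537

u2 = 0.550 − (-0.027)·(0.550 − 0.500) / (-0.027 − 0.078)
   = 0.550 − (-0.00135)/(-0.10500) = 0.53714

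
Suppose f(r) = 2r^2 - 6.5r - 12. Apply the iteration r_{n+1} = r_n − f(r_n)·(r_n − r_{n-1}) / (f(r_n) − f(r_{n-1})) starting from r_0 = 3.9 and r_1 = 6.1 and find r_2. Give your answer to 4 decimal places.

f(3.9) = -6.930000, f(6.1) = 22.770000
r_2 = 6.100000 − 22.770000·(6.100000 − 3.900000) / (22.770000 − (-6.930000)) = 6.100000 − (50.094000)/(29.700000) = 4.413333

4.4133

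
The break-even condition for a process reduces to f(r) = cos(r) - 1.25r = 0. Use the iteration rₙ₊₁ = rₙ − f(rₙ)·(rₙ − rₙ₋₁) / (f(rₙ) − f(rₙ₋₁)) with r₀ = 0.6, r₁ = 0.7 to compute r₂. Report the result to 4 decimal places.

0.6406

f(0.6) = 0.075336, f(0.7) = -0.110158
r₂ = 0.700000 − (-0.110158)·(0.700000 − 0.600000) / (-0.110158 − 0.075336) = 0.700000 − (-0.011016)/(-0.185493) = 0.640614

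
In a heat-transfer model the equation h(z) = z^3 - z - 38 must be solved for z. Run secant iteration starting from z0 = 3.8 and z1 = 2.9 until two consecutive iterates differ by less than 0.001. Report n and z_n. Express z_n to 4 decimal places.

h(3.8) = 13.072000, h(2.9) = -16.511000
z2 = 2.900000 − (-16.511000)·(-0.900000)/(-29.583000) = 3.402312;  |Δ| = 0.502312
h(3.402312) = -2.018073
z3 = 3.402312 − (-2.018073)·(0.502312)/(14.492927) = 3.472257;  |Δ| = 0.069945
h(3.472257) = 0.391240
z4 = 3.472257 − 0.391240·(0.069945)/(2.409312) = 3.460899;  |Δ| = 0.011358
h(3.460899) = -0.006878
z5 = 3.460899 − (-0.006878)·(-0.011358)/(-0.398117) = 3.461095;  |Δ| = 0.000196
|z5 − z4| = 0.000196 < 0.001

n = 5, z_n = 3.4611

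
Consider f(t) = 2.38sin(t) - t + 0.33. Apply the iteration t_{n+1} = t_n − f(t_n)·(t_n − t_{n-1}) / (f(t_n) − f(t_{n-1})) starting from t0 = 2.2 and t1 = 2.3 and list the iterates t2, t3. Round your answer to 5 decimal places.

f(2.2) = 0.0542214, f(2.3) = -0.1952216
t2 = 2.3000000 − (-0.1952216)·(2.3000000 − 2.2000000) / (-0.1952216 − 0.0542214) = 2.3000000 − (-0.0195222)/(-0.2494430) = 2.2217370
f(2.2217370) = 0.0015867
t3 = 2.2217370 − 0.0015867·(2.2217370 − 2.3000000) / (0.0015867 − (-0.1952216)) = 2.2217370 − (-0.0001242)/(0.1968083) = 2.2223680

2.22174, 2.22237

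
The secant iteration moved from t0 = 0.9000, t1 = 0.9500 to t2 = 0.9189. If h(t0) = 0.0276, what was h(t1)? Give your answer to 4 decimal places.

The secant line through (0.9000, 0.0276) and (0.9500, h(t1)) crosses zero at t2 = 0.9189.
So (0.9000, 0.0276), (0.9500, h(t1)), (0.9189, 0) are collinear:
h(t1) = 0.0276 · (0.9500 − 0.9189) / (0.9000 − 0.9189) = 0.0276 · (0.031100)/(-0.018900) = -0.045416

-0.0454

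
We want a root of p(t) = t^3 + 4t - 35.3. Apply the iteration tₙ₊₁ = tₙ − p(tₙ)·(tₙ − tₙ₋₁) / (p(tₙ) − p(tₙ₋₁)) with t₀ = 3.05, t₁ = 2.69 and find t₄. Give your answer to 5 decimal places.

p(3.05) = 5.2726250, p(2.69) = -5.0748910
t₂ = 2.6900000 − (-5.0748910)·(2.6900000 − 3.0500000) / (-5.0748910 − 5.2726250) = 2.6900000 − (1.8269608)/(-10.3475160) = 2.8665603
p(2.8665603) = -0.2787507
t₃ = 2.8665603 − (-0.2787507)·(2.8665603 − 2.6900000) / (-0.2787507 − (-5.0748910)) = 2.8665603 − (-0.0492163)/(4.7961403) = 2.8768220
p(2.8768220) = 0.0161677
t₄ = 2.8768220 − 0.0161677·(2.8768220 − 2.8665603) / (0.0161677 − (-0.2787507)) = 2.8768220 − (0.0001659)/(0.2949184) = 2.8762594

2.87626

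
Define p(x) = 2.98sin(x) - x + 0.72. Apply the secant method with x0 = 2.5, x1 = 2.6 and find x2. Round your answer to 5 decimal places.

p(2.5) = 0.0034470, p(2.6) = -0.3438059
x2 = 2.6000000 − (-0.3438059)·(2.6000000 − 2.5000000) / (-0.3438059 − 0.0034470) = 2.6000000 − (-0.0343806)/(-0.3472529) = 2.5009926

2.50099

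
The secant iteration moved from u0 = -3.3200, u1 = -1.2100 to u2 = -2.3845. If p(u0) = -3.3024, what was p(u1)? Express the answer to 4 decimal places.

4.1461

The secant line through (-3.3200, -3.3024) and (-1.2100, p(u1)) crosses zero at u2 = -2.3845.
So (-3.3200, -3.3024), (-1.2100, p(u1)), (-2.3845, 0) are collinear:
p(u1) = -3.3024 · (-1.2100 − (-2.3845)) / (-3.3200 − (-2.3845)) = -3.3024 · (1.174500)/(-0.935500) = 4.146092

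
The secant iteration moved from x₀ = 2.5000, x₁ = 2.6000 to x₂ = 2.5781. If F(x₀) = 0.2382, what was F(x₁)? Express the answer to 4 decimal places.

The secant line through (2.5000, 0.2382) and (2.6000, F(x₁)) crosses zero at x₂ = 2.5781.
So (2.5000, 0.2382), (2.6000, F(x₁)), (2.5781, 0) are collinear:
F(x₁) = 0.2382 · (2.6000 − 2.5781) / (2.5000 − 2.5781) = 0.2382 · (0.021900)/(-0.078100) = -0.066794

-0.0668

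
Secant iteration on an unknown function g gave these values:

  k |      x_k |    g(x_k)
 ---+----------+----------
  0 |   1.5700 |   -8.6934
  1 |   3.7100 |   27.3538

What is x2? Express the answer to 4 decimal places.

x2 = 3.7100 − 27.3538·(3.7100 − 1.5700) / (27.3538 − (-8.6934))
   = 3.7100 − (58.537132)/(36.047200) = 2.086098

2.0861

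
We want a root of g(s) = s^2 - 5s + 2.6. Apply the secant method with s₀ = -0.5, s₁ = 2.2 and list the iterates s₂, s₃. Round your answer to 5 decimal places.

1.12121, 0.07942

g(-0.5) = 5.3500000, g(2.2) = -3.5600000
s₂ = 2.2000000 − (-3.5600000)·(2.2000000 − (-0.5000000)) / (-3.5600000 − 5.3500000) = 2.2000000 − (-9.6120000)/(-8.9100000) = 1.1212121
g(1.1212121) = -1.7489440
s₃ = 1.1212121 − (-1.7489440)·(1.1212121 − 2.2000000) / (-1.7489440 − (-3.5600000)) = 1.1212121 − (1.8867396)/(1.8110560) = 0.0794224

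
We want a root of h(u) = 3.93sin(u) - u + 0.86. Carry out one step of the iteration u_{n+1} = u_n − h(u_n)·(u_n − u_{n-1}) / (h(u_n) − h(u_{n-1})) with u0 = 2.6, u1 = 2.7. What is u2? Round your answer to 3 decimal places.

h(2.6) = 0.28592, h(2.7) = -0.16040
u2 = 2.70000 − (-0.16040)·(2.70000 − 2.60000) / (-0.16040 − 0.28592) = 2.70000 − (-0.01604)/(-0.44632) = 2.66406

2.664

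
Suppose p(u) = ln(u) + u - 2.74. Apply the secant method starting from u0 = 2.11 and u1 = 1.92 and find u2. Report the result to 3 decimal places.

2.032

p(2.11) = 0.11669, p(1.92) = -0.16767
u2 = 1.92000 − (-0.16767)·(1.92000 − 2.11000) / (-0.16767 − 0.11669) = 1.92000 − (0.03186)/(-0.28436) = 2.03203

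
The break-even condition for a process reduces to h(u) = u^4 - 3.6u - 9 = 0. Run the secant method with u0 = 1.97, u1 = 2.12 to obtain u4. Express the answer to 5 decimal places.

2.00700

h(1.97) = -1.0306152, h(2.12) = 3.5676314
u2 = 2.1200000 − 3.5676314·(2.1200000 − 1.9700000) / (3.5676314 − (-1.0306152)) = 2.1200000 − (0.5351447)/(4.5982466) = 2.0036198
h(2.0036198) = -0.0968819
u3 = 2.0036198 − (-0.0968819)·(2.0036198 − 2.1200000) / (-0.0968819 − 3.5676314) = 2.0036198 − (0.0112751)/(-3.6645133) = 2.0066967
h(2.0066967) = -0.0087357
u4 = 2.0066967 − (-0.0087357)·(2.0066967 − 2.0036198) / (-0.0087357 − (-0.0968819)) = 2.0066967 − (-0.0000269)/(0.0881462) = 2.0070016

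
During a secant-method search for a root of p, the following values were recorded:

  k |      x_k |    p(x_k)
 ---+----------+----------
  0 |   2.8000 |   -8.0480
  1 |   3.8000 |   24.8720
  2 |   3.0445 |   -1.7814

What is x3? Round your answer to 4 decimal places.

x3 = 3.0445 − (-1.7814)·(3.0445 − 3.8000) / (-1.7814 − 24.8720)
   = 3.0445 − (1.345848)/(-26.653400) = 3.094994

3.0950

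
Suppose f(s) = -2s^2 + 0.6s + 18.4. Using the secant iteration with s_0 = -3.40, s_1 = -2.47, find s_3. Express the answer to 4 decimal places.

-2.8894

f(-3.40) = -6.760000, f(-2.47) = 4.716200
s_2 = -2.470000 − 4.716200·(-2.470000 − (-3.400000)) / (4.716200 − (-6.760000)) = -2.470000 − (4.386066)/(11.476200) = -2.852188
f(-2.852188) = 0.418734
s_3 = -2.852188 − 0.418734·(-2.852188 − (-2.470000)) / (0.418734 − 4.716200) = -2.852188 − (-0.160035)/(-4.297466) = -2.889427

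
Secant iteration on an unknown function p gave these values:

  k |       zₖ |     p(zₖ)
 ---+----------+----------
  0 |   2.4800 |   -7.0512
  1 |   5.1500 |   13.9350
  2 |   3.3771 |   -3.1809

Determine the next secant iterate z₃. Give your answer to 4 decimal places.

z₃ = 3.3771 − (-3.1809)·(3.3771 − 5.1500) / (-3.1809 − 13.9350)
   = 3.3771 − (5.639418)/(-17.115900) = 3.706584

3.7066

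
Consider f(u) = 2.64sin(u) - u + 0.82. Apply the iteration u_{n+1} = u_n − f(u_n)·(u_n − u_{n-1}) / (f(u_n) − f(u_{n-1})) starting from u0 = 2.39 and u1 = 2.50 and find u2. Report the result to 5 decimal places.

2.46692

f(2.39) = 0.2326005, f(2.50) = -0.1000335
u2 = 2.5000000 − (-0.1000335)·(2.5000000 − 2.3900000) / (-0.1000335 − 0.2326005) = 2.5000000 − (-0.0110037)/(-0.3326340) = 2.4669195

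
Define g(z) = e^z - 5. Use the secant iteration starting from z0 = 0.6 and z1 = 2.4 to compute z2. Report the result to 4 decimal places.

g(0.6) = -3.177881, g(2.4) = 6.023176
z2 = 2.400000 − 6.023176·(2.400000 − 0.600000) / (6.023176 − (-3.177881)) = 2.400000 − (10.841717)/(9.201058) = 1.221688

1.2217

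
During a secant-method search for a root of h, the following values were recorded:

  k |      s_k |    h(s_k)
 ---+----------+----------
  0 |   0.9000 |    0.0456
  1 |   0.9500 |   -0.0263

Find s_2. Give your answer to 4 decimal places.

s_2 = 0.9500 − (-0.0263)·(0.9500 − 0.9000) / (-0.0263 − 0.0456)
   = 0.9500 − (-0.001315)/(-0.071900) = 0.931711

0.9317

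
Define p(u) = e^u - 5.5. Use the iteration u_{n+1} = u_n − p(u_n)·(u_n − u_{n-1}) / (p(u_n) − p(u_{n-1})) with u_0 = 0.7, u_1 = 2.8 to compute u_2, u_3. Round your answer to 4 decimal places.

p(0.7) = -3.486247, p(2.8) = 10.944647
u_2 = 2.800000 − 10.944647·(2.800000 − 0.700000) / (10.944647 − (-3.486247)) = 2.800000 − (22.983758)/(14.430894) = 1.207323
p(1.207323) = -2.155482
u_3 = 1.207323 − (-2.155482)·(1.207323 − 2.800000) / (-2.155482 − 10.944647) = 1.207323 − (3.432987)/(-13.100129) = 1.469380

1.2073, 1.4694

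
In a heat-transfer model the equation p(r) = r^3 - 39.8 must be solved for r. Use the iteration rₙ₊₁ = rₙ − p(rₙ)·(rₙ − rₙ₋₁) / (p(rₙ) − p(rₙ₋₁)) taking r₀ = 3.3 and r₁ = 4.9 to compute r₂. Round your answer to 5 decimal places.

p(3.3) = -3.8630000, p(4.9) = 77.8490000
r₂ = 4.9000000 − 77.8490000·(4.9000000 − 3.3000000) / (77.8490000 − (-3.8630000)) = 4.9000000 − (124.5584000)/(81.7120000) = 3.3756413

3.37564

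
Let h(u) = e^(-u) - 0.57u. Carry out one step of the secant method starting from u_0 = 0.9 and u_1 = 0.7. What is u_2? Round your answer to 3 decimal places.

0.796

h(0.9) = -0.10643, h(0.7) = 0.09759
u_2 = 0.70000 − 0.09759·(0.70000 − 0.90000) / (0.09759 − (-0.10643)) = 0.70000 − (-0.01952)/(0.20402) = 0.79566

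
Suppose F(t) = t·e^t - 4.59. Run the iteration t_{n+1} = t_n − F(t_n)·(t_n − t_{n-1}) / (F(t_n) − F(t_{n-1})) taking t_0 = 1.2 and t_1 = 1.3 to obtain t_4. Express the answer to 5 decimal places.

F(1.2) = -0.6058597, F(1.3) = 0.1800857
t_2 = 1.3000000 − 0.1800857·(1.3000000 − 1.2000000) / (0.1800857 − (-0.6058597)) = 1.3000000 − (0.0180086)/(0.7859454) = 1.2770867
F(1.2770867) = -0.0101408
t_3 = 1.2770867 − (-0.0101408)·(1.2770867 − 1.3000000) / (-0.0101408 − 0.1800857) = 1.2770867 − (0.0002324)/(-0.1902265) = 1.2783082
F(1.2783082) = -0.0001573
t_4 = 1.2783082 − (-0.0001573)·(1.2783082 − 1.2770867) / (-0.0001573 − (-0.0101408)) = 1.2783082 − (-0.0000002)/(0.0099835) = 1.2783275

1.27833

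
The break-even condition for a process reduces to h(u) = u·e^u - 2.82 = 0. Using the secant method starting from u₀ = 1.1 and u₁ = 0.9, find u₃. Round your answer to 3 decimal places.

1.019

h(1.1) = 0.48458, h(0.9) = -0.60636
u₂ = 0.90000 − (-0.60636)·(0.90000 − 1.10000) / (-0.60636 − 0.48458) = 0.90000 − (0.12127)/(-1.09094) = 1.01116
h(1.01116) = -0.04052
u₃ = 1.01116 − (-0.04052)·(1.01116 − 0.90000) / (-0.04052 − (-0.60636)) = 1.01116 − (-0.00450)/(0.56583) = 1.01912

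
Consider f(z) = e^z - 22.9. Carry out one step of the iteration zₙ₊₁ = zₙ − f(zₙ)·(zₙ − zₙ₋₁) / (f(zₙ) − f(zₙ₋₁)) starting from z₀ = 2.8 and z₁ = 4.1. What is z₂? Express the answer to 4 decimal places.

2.9912

f(2.8) = -6.455353, f(4.1) = 37.440288
z₂ = 4.100000 − 37.440288·(4.100000 − 2.800000) / (37.440288 − (-6.455353)) = 4.100000 − (48.672374)/(43.895641) = 2.991180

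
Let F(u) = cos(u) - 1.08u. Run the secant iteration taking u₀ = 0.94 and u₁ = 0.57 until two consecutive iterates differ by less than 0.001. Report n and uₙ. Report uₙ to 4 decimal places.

F(0.94) = -0.425412, F(0.57) = 0.226301
u₂ = 0.570000 − 0.226301·(-0.370000)/(0.651713) = 0.698479;  |Δ| = 0.128479
F(0.698479) = 0.011464
u₃ = 0.698479 − 0.011464·(0.128479)/(-0.214837) = 0.705335;  |Δ| = 0.006856
F(0.705335) = -0.000367
u₄ = 0.705335 − (-0.000367)·(0.006856)/(-0.011831) = 0.705122;  |Δ| = 0.000213
|u₄ − u₃| = 0.000213 < 0.001

n = 4, uₙ = 0.7051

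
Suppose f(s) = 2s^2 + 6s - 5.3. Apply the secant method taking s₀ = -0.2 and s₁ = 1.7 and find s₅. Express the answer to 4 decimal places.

0.7136

f(-0.2) = -6.420000, f(1.7) = 10.680000
s₂ = 1.700000 − 10.680000·(1.700000 − (-0.200000)) / (10.680000 − (-6.420000)) = 1.700000 − (20.292000)/(17.100000) = 0.513333
f(0.513333) = -1.692978
s₃ = 0.513333 − (-1.692978)·(0.513333 − 1.700000) / (-1.692978 − 10.680000) = 0.513333 − (2.009000)/(-12.372978) = 0.675703
f(0.675703) = -0.332630
s₄ = 0.675703 − (-0.332630)·(0.675703 − 0.513333) / (-0.332630 − (-1.692978)) = 0.675703 − (-0.054009)/(1.360348) = 0.715406
f(0.715406) = 0.016046
s₅ = 0.715406 − 0.016046·(0.715406 − 0.675703) / (0.016046 − (-0.332630)) = 0.715406 − (0.000637)/(0.348676) = 0.713579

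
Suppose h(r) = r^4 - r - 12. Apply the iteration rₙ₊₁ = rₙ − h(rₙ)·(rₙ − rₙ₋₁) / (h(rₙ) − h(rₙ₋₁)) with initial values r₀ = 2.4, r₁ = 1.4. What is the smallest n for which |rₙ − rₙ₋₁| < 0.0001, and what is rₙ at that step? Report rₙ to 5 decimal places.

n = 7, rₙ = 1.93198

h(2.4) = 18.7776000, h(1.4) = -9.5584000
r₂ = 1.4000000 − (-9.5584000)·(-1.0000000)/(-28.3360000) = 1.7373235;  |Δ| = 0.3373235
h(1.7373235) = -4.6272303
r₃ = 1.7373235 − (-4.6272303)·(0.3373235)/(4.9311697) = 2.0538557;  |Δ| = 0.3165321
h(2.0538557) = 3.7403949
r₄ = 2.0538557 − 3.7403949·(0.3165321)/(8.3676252) = 1.9123633;  |Δ| = 0.1414924
h(1.9123633) = -0.5377384
r₅ = 1.9123633 − (-0.5377384)·(-0.1414924)/(-4.2781334) = 1.9301481;  |Δ| = 0.0177848
h(1.9301481) = -0.0510076
r₆ = 1.9301481 − (-0.0510076)·(0.0177848)/(0.4867308) = 1.9320119;  |Δ| = 0.0018638
h(1.9320119) = 0.0008141
r₇ = 1.9320119 − 0.0008141·(0.0018638)/(0.0518217) = 1.9319826;  |Δ| = 0.0000293
|r₇ − r₆| = 0.0000293 < 0.0001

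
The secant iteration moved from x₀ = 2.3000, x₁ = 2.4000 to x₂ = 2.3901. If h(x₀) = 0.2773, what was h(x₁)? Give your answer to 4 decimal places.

The secant line through (2.3000, 0.2773) and (2.4000, h(x₁)) crosses zero at x₂ = 2.3901.
So (2.3000, 0.2773), (2.4000, h(x₁)), (2.3901, 0) are collinear:
h(x₁) = 0.2773 · (2.4000 − 2.3901) / (2.3000 − 2.3901) = 0.2773 · (0.009900)/(-0.090100) = -0.030469

-0.0305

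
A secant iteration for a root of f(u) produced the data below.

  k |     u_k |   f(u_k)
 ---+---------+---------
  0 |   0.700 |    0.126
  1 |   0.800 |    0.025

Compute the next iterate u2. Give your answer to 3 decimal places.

0.825

u2 = 0.800 − 0.025·(0.800 − 0.700) / (0.025 − 0.126)
   = 0.800 − (0.00250)/(-0.10100) = 0.82475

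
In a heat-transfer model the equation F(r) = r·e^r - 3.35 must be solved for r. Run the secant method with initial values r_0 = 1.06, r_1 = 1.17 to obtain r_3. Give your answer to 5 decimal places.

1.10706

F(1.06) = -0.2904468, F(1.17) = 0.4197314
r_2 = 1.1700000 − 0.4197314·(1.1700000 − 1.0600000) / (0.4197314 − (-0.2904468)) = 1.1700000 − (0.0461705)/(0.7101781) = 1.1049875
F(1.1049875) = -0.0138364
r_3 = 1.1049875 − (-0.0138364)·(1.1049875 − 1.1700000) / (-0.0138364 − 0.4197314) = 1.1049875 − (0.0008995)/(-0.4335678) = 1.1070622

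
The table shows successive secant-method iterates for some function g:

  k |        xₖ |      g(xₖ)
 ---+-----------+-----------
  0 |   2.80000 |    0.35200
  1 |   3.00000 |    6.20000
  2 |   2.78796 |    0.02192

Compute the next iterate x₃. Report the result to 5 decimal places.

2.78721

x₃ = 2.78796 − 0.02192·(2.78796 − 3.00000) / (0.02192 − 6.20000)
   = 2.78796 − (-0.0046479)/(-6.1780800) = 2.7872077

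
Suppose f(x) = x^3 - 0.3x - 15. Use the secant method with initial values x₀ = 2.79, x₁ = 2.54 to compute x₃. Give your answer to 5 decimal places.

f(2.79) = 5.8806390, f(2.54) = 0.6250640
x₂ = 2.5400000 − 0.6250640·(2.5400000 − 2.7900000) / (0.6250640 − 5.8806390) = 2.5400000 − (-0.1562660)/(-5.2555750) = 2.5102666
f(2.5102666) = 0.0652108
x₃ = 2.5102666 − 0.0652108·(2.5102666 − 2.5400000) / (0.0652108 − 0.6250640) = 2.5102666 − (-0.0019389)/(-0.5598532) = 2.5068033

2.50680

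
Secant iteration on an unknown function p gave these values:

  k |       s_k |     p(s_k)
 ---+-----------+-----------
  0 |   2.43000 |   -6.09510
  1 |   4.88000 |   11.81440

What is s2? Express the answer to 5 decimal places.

s2 = 4.88000 − 11.81440·(4.88000 − 2.43000) / (11.81440 − (-6.09510))
   = 4.88000 − (28.9452800)/(17.9095000) = 3.2638030

3.26380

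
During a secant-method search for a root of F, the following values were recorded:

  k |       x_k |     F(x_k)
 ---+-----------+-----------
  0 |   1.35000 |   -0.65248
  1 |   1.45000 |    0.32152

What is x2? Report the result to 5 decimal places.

1.41699

x2 = 1.45000 − 0.32152·(1.45000 − 1.35000) / (0.32152 − (-0.65248))
   = 1.45000 − (0.0321520)/(0.9740000) = 1.4169897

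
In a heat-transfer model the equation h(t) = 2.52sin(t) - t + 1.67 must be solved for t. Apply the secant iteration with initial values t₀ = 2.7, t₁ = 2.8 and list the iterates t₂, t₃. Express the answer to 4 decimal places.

h(2.7) = 0.046997, h(2.8) = -0.285830
t₂ = 2.800000 − (-0.285830)·(2.800000 − 2.700000) / (-0.285830 − 0.046997) = 2.800000 − (-0.028583)/(-0.332827) = 2.714121
h(2.714121) = 0.000600
t₃ = 2.714121 − 0.000600·(2.714121 − 2.800000) / (0.000600 − (-0.285830)) = 2.714121 − (-0.000052)/(0.286430) = 2.714300

2.7141, 2.7143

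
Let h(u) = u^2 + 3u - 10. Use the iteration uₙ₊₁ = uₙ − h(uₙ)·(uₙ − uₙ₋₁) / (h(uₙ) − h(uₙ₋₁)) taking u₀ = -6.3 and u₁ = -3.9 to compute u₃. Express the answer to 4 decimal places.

-5.0383

h(-6.3) = 10.790000, h(-3.9) = -6.490000
u₂ = -3.900000 − (-6.490000)·(-3.900000 − (-6.300000)) / (-6.490000 − 10.790000) = -3.900000 − (-15.576000)/(-17.280000) = -4.801389
h(-4.801389) = -1.350831
u₃ = -4.801389 − (-1.350831)·(-4.801389 − (-3.900000)) / (-1.350831 − (-6.490000)) = -4.801389 − (1.217624)/(5.139169) = -5.038319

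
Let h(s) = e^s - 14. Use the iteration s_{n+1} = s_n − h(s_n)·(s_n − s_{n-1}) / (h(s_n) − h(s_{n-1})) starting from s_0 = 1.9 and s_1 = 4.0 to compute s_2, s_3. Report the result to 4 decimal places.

h(1.9) = -7.314106, h(4.0) = 40.598150
s_2 = 4.000000 − 40.598150·(4.000000 − 1.900000) / (40.598150 − (-7.314106)) = 4.000000 − (85.256115)/(47.912256) = 2.220578
h(2.220578) = -4.787344
s_3 = 2.220578 − (-4.787344)·(2.220578 − 4.000000) / (-4.787344 − 40.598150) = 2.220578 − (8.518705)/(-45.385495) = 2.408275

2.2206, 2.4083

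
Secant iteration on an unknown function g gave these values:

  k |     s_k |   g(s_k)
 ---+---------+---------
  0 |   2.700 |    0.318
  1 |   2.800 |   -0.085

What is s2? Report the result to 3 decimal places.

s2 = 2.800 − (-0.085)·(2.800 − 2.700) / (-0.085 − 0.318)
   = 2.800 − (-0.00850)/(-0.40300) = 2.77891

2.779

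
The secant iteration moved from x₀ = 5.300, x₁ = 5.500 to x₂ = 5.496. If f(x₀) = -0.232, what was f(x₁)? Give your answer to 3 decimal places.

0.005

The secant line through (5.300, -0.232) and (5.500, f(x₁)) crosses zero at x₂ = 5.496.
So (5.300, -0.232), (5.500, f(x₁)), (5.496, 0) are collinear:
f(x₁) = -0.232 · (5.500 − 5.496) / (5.300 − 5.496) = -0.232 · (0.00400)/(-0.19600) = 0.00473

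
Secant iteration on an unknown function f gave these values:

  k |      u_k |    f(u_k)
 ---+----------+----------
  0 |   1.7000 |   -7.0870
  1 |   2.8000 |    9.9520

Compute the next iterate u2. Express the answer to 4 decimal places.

u2 = 2.8000 − 9.9520·(2.8000 − 1.7000) / (9.9520 − (-7.0870))
   = 2.8000 − (10.947200)/(17.039000) = 2.157521

2.1575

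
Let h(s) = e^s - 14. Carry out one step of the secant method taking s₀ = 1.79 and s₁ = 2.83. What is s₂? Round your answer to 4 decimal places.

2.5504

h(1.79) = -8.010548, h(2.83) = 2.945461
s₂ = 2.830000 − 2.945461·(2.830000 − 1.790000) / (2.945461 − (-8.010548)) = 2.830000 − (3.063279)/(10.956008) = 2.550402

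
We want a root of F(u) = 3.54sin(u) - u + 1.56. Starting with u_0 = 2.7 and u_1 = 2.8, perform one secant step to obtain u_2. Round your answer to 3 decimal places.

2.787

F(2.7) = 0.37292, F(2.8) = -0.05414
u_2 = 2.80000 − (-0.05414)·(2.80000 − 2.70000) / (-0.05414 − 0.37292) = 2.80000 − (-0.00541)/(-0.42707) = 2.78732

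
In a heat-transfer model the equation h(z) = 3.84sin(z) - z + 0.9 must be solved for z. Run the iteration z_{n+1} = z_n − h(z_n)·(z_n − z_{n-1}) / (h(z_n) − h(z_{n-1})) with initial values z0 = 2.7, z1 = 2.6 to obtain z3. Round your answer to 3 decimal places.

h(2.7) = -0.15886, h(2.6) = 0.27953
z2 = 2.60000 − 0.27953·(2.60000 − 2.70000) / (0.27953 − (-0.15886)) = 2.60000 − (-0.02795)/(0.43839) = 2.66376
h(2.66376) = 0.00208
z3 = 2.66376 − 0.00208·(2.66376 − 2.60000) / (0.00208 − 0.27953) = 2.66376 − (0.00013)/(-0.27745) = 2.66424

2.664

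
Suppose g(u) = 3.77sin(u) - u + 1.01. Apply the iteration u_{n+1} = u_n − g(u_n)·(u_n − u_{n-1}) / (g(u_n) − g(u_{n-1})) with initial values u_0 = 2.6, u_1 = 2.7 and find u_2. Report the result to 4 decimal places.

g(2.6) = 0.353440, g(2.7) = -0.078778
u_2 = 2.700000 − (-0.078778)·(2.700000 − 2.600000) / (-0.078778 − 0.353440) = 2.700000 − (-0.007878)/(-0.432218) = 2.681774

2.6818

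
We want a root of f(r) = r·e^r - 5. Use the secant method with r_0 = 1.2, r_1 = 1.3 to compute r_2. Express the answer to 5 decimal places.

1.32925

f(1.2) = -1.0158597, f(1.3) = -0.2299143
r_2 = 1.3000000 − (-0.2299143)·(1.3000000 − 1.2000000) / (-0.2299143 − (-1.0158597)) = 1.3000000 − (-0.0229914)/(0.7859454) = 1.3292532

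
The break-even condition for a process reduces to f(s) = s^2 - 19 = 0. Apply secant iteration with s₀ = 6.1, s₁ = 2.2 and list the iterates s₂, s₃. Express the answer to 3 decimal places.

f(6.1) = 18.21000, f(2.2) = -14.16000
s₂ = 2.20000 − (-14.16000)·(2.20000 − 6.10000) / (-14.16000 − 18.21000) = 2.20000 − (55.22400)/(-32.37000) = 3.90602
f(3.90602) = -3.74298
s₃ = 3.90602 − (-3.74298)·(3.90602 − 2.20000) / (-3.74298 − (-14.16000)) = 3.90602 − (-6.38561)/(10.41702) = 4.51902

3.906, 4.519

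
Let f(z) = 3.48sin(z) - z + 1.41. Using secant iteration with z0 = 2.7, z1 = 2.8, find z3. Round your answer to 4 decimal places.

f(2.7) = 0.197282, f(2.8) = -0.224241
z2 = 2.800000 − (-0.224241)·(2.800000 − 2.700000) / (-0.224241 − 0.197282) = 2.800000 − (-0.022424)/(-0.421523) = 2.746802
f(2.746802) = 0.001657
z3 = 2.746802 − 0.001657·(2.746802 − 2.800000) / (0.001657 − (-0.224241)) = 2.746802 − (-0.000088)/(0.225899) = 2.747192

2.7472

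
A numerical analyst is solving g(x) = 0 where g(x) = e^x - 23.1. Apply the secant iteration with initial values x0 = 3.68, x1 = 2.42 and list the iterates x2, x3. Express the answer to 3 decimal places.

g(3.68) = 16.54639, g(2.42) = -11.85414
x2 = 2.42000 − (-11.85414)·(2.42000 − 3.68000) / (-11.85414 − 16.54639) = 2.42000 − (14.93622)/(-28.40053) = 2.94591
g(2.94591) = -4.07197
x3 = 2.94591 − (-4.07197)·(2.94591 − 2.42000) / (-4.07197 − (-11.85414)) = 2.94591 − (-2.14150)/(7.78217) = 3.22109

2.946, 3.221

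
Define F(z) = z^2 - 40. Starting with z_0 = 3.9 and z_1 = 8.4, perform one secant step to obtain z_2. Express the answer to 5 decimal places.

F(3.9) = -24.7900000, F(8.4) = 30.5600000
z_2 = 8.4000000 − 30.5600000·(8.4000000 − 3.9000000) / (30.5600000 − (-24.7900000)) = 8.4000000 − (137.5200000)/(55.3500000) = 5.9154472

5.91545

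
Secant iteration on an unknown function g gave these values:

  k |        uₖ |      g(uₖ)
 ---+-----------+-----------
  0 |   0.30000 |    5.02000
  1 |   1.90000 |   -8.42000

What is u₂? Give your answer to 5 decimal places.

0.89762

u₂ = 1.90000 − (-8.42000)·(1.90000 − 0.30000) / (-8.42000 − 5.02000)
   = 1.90000 − (-13.4720000)/(-13.4400000) = 0.8976190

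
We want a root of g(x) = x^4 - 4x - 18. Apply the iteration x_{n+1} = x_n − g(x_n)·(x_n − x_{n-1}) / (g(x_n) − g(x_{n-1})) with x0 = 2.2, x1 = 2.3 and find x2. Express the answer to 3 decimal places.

g(2.2) = -3.37440, g(2.3) = 0.78410
x2 = 2.30000 − 0.78410·(2.30000 − 2.20000) / (0.78410 − (-3.37440)) = 2.30000 − (0.07841)/(4.15850) = 2.28114

2.281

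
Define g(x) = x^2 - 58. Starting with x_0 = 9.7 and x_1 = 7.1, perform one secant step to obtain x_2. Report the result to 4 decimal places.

g(9.7) = 36.090000, g(7.1) = -7.590000
x_2 = 7.100000 − (-7.590000)·(7.100000 − 9.700000) / (-7.590000 − 36.090000) = 7.100000 − (19.734000)/(-43.680000) = 7.551786

7.5518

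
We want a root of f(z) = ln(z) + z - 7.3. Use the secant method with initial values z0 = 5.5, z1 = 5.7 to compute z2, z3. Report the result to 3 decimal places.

f(5.5) = -0.09525, f(5.7) = 0.14047
z2 = 5.70000 − 0.14047·(5.70000 − 5.50000) / (0.14047 − (-0.09525)) = 5.70000 − (0.02809)/(0.23572) = 5.58082
f(5.58082) = 0.00015
z3 = 5.58082 − 0.00015·(5.58082 − 5.70000) / (0.00015 − 0.14047) = 5.58082 − (-0.00002)/(-0.14031) = 5.58069

5.581, 5.581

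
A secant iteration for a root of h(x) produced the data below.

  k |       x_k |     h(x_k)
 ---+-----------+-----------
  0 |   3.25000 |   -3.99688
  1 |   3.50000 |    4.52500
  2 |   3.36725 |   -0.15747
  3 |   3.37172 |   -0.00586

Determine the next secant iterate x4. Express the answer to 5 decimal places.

3.37189

x4 = 3.37172 − (-0.00586)·(3.37172 − 3.36725) / (-0.00586 − (-0.15747))
   = 3.37172 − (-0.0000262)/(0.1516100) = 3.3718928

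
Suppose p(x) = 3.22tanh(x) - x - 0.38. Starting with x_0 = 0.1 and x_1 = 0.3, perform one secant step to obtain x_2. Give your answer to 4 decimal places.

0.1763

p(0.1) = -0.159069, p(0.3) = 0.258027
x_2 = 0.300000 − 0.258027·(0.300000 − 0.100000) / (0.258027 − (-0.159069)) = 0.300000 − (0.051605)/(0.417096) = 0.176275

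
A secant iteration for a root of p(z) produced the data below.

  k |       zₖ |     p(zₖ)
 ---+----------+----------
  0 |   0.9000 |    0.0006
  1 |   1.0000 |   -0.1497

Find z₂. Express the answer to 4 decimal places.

0.9004

z₂ = 1.0000 − (-0.1497)·(1.0000 − 0.9000) / (-0.1497 − 0.0006)
   = 1.0000 − (-0.014970)/(-0.150300) = 0.900399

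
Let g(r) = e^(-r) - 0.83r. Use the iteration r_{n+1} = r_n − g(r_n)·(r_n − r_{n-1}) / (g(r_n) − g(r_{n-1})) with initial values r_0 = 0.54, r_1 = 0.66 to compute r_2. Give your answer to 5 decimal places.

0.63756

g(0.54) = 0.1345483, g(0.66) = -0.0309487
r_2 = 0.6600000 − (-0.0309487)·(0.6600000 − 0.5400000) / (-0.0309487 − 0.1345483) = 0.6600000 − (-0.0037138)/(-0.1654969) = 0.6375595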